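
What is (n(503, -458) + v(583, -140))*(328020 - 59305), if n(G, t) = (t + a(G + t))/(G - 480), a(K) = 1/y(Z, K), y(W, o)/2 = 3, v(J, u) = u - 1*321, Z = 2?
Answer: -17833270975/138 ≈ -1.2923e+8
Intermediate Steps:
v(J, u) = -321 + u (v(J, u) = u - 321 = -321 + u)
y(W, o) = 6 (y(W, o) = 2*3 = 6)
a(K) = ⅙ (a(K) = 1/6 = ⅙)
n(G, t) = (⅙ + t)/(-480 + G) (n(G, t) = (t + ⅙)/(G - 480) = (⅙ + t)/(-480 + G))
(n(503, -458) + v(583, -140))*(328020 - 59305) = ((⅙ - 458)/(-480 + 503) + (-321 - 140))*(328020 - 59305) = (-2747/6/23 - 461)*268715 = ((1/23)*(-2747/6) - 461)*268715 = (-2747/138 - 461)*268715 = -66365/138*268715 = -17833270975/138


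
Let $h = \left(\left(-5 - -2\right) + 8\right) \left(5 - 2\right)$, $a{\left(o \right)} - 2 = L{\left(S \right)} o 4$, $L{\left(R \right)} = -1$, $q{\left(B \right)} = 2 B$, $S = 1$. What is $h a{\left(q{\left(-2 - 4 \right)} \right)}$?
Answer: $750$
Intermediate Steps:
$a{\left(o \right)} = 2 - 4 o$ ($a{\left(o \right)} = 2 + - o 4 = 2 - 4 o$)
$h = 15$ ($h = \left(\left(-5 + 2\right) + 8\right) 3 = \left(-3 + 8\right) 3 = 5 \cdot 3 = 15$)
$h a{\left(q{\left(-2 - 4 \right)} \right)} = 15 \left(2 - 4 \cdot 2 \left(-2 - 4\right)\right) = 15 \left(2 - 4 \cdot 2 \left(-6\right)\right) = 15 \left(2 - -48\right) = 15 \left(2 + 48\right) = 15 \cdot 50 = 750$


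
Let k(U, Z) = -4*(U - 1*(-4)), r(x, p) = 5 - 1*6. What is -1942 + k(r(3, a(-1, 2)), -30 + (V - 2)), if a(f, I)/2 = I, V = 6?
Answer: -1954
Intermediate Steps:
a(f, I) = 2*I
r(x, p) = -1 (r(x, p) = 5 - 6 = -1)
k(U, Z) = -16 - 4*U (k(U, Z) = -4*(U + 4) = -4*(4 + U) = -16 - 4*U)
-1942 + k(r(3, a(-1, 2)), -30 + (V - 2)) = -1942 + (-16 - 4*(-1)) = -1942 + (-16 + 4) = -1942 - 12 = -1954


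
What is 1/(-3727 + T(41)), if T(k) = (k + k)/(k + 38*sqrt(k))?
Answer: -5229063/19489023251 - 76*sqrt(41)/19489023251 ≈ -0.00026833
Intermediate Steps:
T(k) = 2*k/(k + 38*sqrt(k)) (T(k) = (2*k)/(k + 38*sqrt(k)) = 2*k/(k + 38*sqrt(k)))
1/(-3727 + T(41)) = 1/(-3727 + 2*41/(41 + 38*sqrt(41))) = 1/(-3727 + 82/(41 + 38*sqrt(41)))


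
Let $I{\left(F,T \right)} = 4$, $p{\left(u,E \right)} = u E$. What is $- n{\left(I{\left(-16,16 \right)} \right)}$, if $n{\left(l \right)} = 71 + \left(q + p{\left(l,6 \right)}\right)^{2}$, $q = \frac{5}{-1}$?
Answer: $-432$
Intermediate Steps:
$p{\left(u,E \right)} = E u$
$q = -5$ ($q = 5 \left(-1\right) = -5$)
$n{\left(l \right)} = 71 + \left(-5 + 6 l\right)^{2}$
$- n{\left(I{\left(-16,16 \right)} \right)} = - (71 + \left(-5 + 6 \cdot 4\right)^{2}) = - (71 + \left(-5 + 24\right)^{2}) = - (71 + 19^{2}) = - (71 + 361) = \left(-1\right) 432 = -432$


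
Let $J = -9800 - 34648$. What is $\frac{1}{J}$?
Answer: $- \frac{1}{44448} \approx -2.2498 \cdot 10^{-5}$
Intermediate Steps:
$J = -44448$ ($J = -9800 - 34648 = -44448$)
$\frac{1}{J} = \frac{1}{-44448} = - \frac{1}{44448}$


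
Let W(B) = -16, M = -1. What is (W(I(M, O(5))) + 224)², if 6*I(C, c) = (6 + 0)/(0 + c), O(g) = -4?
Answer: 43264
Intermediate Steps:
I(C, c) = 1/c (I(C, c) = ((6 + 0)/(0 + c))/6 = (6/c)/6 = 1/c)
(W(I(M, O(5))) + 224)² = (-16 + 224)² = 208² = 43264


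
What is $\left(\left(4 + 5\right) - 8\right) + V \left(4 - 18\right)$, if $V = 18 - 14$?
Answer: $-55$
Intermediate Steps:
$V = 4$ ($V = 18 - 14 = 4$)
$\left(\left(4 + 5\right) - 8\right) + V \left(4 - 18\right) = \left(\left(4 + 5\right) - 8\right) + 4 \left(4 - 18\right) = \left(9 - 8\right) + 4 \left(4 - 18\right) = 1 + 4 \left(-14\right) = 1 - 56 = -55$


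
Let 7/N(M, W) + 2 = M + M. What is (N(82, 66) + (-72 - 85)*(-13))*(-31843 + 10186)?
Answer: -2386955131/54 ≈ -4.4203e+7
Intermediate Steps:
N(M, W) = 7/(-2 + 2*M) (N(M, W) = 7/(-2 + (M + M)) = 7/(-2 + 2*M))
(N(82, 66) + (-72 - 85)*(-13))*(-31843 + 10186) = (7/(2*(-1 + 82)) + (-72 - 85)*(-13))*(-31843 + 10186) = ((7/2)/81 - 157*(-13))*(-21657) = ((7/2)*(1/81) + 2041)*(-21657) = (7/162 + 2041)*(-21657) = (330649/162)*(-21657) = -2386955131/54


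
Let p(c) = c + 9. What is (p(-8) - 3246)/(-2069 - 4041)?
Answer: 649/1222 ≈ 0.53110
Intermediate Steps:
p(c) = 9 + c
(p(-8) - 3246)/(-2069 - 4041) = ((9 - 8) - 3246)/(-2069 - 4041) = (1 - 3246)/(-6110) = -3245*(-1/6110) = 649/1222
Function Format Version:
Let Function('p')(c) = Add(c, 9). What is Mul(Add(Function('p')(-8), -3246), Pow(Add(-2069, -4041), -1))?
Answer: Rational(649, 1222) ≈ 0.53110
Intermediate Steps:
Function('p')(c) = Add(9, c)
Mul(Add(Function('p')(-8), -3246), Pow(Add(-2069, -4041), -1)) = Mul(Add(Add(9, -8), -3246), Pow(Add(-2069, -4041), -1)) = Mul(Add(1, -3246), Pow(-6110, -1)) = Mul(-3245, Rational(-1, 6110)) = Rational(649, 1222)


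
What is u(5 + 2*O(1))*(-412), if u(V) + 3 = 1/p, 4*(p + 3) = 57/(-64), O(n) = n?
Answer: 1125172/825 ≈ 1363.8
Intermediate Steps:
p = -825/256 (p = -3 + (57/(-64))/4 = -3 + (57*(-1/64))/4 = -3 + (¼)*(-57/64) = -3 - 57/256 = -825/256 ≈ -3.2227)
u(V) = -2731/825 (u(V) = -3 + 1/(-825/256) = -3 - 256/825 = -2731/825)
u(5 + 2*O(1))*(-412) = -2731/825*(-412) = 1125172/825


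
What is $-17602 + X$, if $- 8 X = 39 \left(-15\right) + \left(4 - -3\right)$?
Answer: $- \frac{70119}{4} \approx -17530.0$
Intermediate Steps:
$X = \frac{289}{4}$ ($X = - \frac{39 \left(-15\right) + \left(4 - -3\right)}{8} = - \frac{-585 + \left(4 + 3\right)}{8} = - \frac{-585 + 7}{8} = \left(- \frac{1}{8}\right) \left(-578\right) = \frac{289}{4} \approx 72.25$)
$-17602 + X = -17602 + \frac{289}{4} = - \frac{70119}{4}$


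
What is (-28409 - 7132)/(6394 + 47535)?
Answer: -35541/53929 ≈ -0.65903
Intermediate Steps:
(-28409 - 7132)/(6394 + 47535) = -35541/53929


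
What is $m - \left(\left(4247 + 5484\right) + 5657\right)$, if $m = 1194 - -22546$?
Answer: $8352$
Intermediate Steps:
$m = 23740$ ($m = 1194 + 22546 = 23740$)
$m - \left(\left(4247 + 5484\right) + 5657\right) = 23740 - \left(\left(4247 + 5484\right) + 5657\right) = 23740 - \left(9731 + 5657\right) = 23740 - 15388 = 8352$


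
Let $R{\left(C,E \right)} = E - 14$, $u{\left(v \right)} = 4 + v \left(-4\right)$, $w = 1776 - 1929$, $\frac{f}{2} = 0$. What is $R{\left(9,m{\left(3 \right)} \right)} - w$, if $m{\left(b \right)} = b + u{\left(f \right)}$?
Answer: $146$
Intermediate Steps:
$f = 0$ ($f = 2 \cdot 0 = 0$)
$w = -153$
$u{\left(v \right)} = 4 - 4 v$
$m{\left(b \right)} = 4 + b$ ($m{\left(b \right)} = b + \left(4 - 0\right) = b + \left(4 + 0\right) = b + 4 = 4 + b$)
$R{\left(C,E \right)} = -14 + E$
$R{\left(9,m{\left(3 \right)} \right)} - w = \left(-14 + \left(4 + 3\right)\right) - -153 = \left(-14 + 7\right) + 153 = -7 + 153 = 146$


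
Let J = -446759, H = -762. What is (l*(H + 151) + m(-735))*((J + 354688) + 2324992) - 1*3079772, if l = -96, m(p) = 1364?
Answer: 134016838648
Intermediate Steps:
(l*(H + 151) + m(-735))*((J + 354688) + 2324992) - 1*3079772 = (-96*(-762 + 151) + 1364)*((-446759 + 354688) + 2324992) - 1*3079772 = (-96*(-611) + 1364)*(-92071 + 2324992) - 3079772 = (58656 + 1364)*2232921 - 3079772 = 60020*2232921 - 3079772 = 134019918420 - 3079772 = 134016838648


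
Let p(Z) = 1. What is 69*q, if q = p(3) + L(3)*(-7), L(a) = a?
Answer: -1380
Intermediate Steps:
q = -20 (q = 1 + 3*(-7) = 1 - 21 = -20)
69*q = 69*(-20) = -1380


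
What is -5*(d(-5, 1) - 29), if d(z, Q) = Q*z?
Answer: 170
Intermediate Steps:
-5*(d(-5, 1) - 29) = -5*(1*(-5) - 29) = -5*(-5 - 29) = -5*(-34) = 170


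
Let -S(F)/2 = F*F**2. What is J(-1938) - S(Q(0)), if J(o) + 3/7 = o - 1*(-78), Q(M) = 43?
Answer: 1100075/7 ≈ 1.5715e+5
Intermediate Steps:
S(F) = -2*F**3 (S(F) = -2*F*F**2 = -2*F**3)
J(o) = 543/7 + o (J(o) = -3/7 + (o - 1*(-78)) = -3/7 + (o + 78) = -3/7 + (78 + o) = 543/7 + o)
J(-1938) - S(Q(0)) = (543/7 - 1938) - (-2)*43**3 = -13023/7 - (-2)*79507 = -13023/7 - 1*(-159014) = -13023/7 + 159014 = 1100075/7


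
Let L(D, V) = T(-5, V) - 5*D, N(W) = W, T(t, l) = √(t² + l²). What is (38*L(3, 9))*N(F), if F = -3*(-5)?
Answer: -8550 + 570*√106 ≈ -2681.5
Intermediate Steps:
T(t, l) = √(l² + t²)
F = 15
L(D, V) = √(25 + V²) - 5*D (L(D, V) = √(V² + (-5)²) - 5*D = √(V² + 25) - 5*D = √(25 + V²) - 5*D)
(38*L(3, 9))*N(F) = (38*(√(25 + 9²) - 5*3))*15 = (38*(√(25 + 81) - 15))*15 = (38*(√106 - 15))*15 = (38*(-15 + √106))*15 = (-570 + 38*√106)*15 = -8550 + 570*√106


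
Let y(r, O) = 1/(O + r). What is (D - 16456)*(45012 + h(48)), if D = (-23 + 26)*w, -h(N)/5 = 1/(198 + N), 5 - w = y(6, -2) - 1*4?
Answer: -727703003893/984 ≈ -7.3954e+8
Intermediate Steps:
w = 35/4 (w = 5 - (1/(-2 + 6) - 1*4) = 5 - (1/4 - 4) = 5 - (¼ - 4) = 5 - 1*(-15/4) = 5 + 15/4 = 35/4 ≈ 8.7500)
h(N) = -5/(198 + N)
D = 105/4 (D = (-23 + 26)*(35/4) = 3*(35/4) = 105/4 ≈ 26.250)
(D - 16456)*(45012 + h(48)) = (105/4 - 16456)*(45012 - 5/(198 + 48)) = -65719*(45012 - 5/246)/4 = -65719/4*11072947/246 = -727703003893/984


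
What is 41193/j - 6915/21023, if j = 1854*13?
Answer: 77703901/56299594 ≈ 1.3802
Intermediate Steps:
j = 24102
41193/j - 6915/21023 = 41193/24102 - 6915/21023 = 41193*(1/24102) - 6915*1/21023 = 4577/2678 - 6915/21023 = 77703901/56299594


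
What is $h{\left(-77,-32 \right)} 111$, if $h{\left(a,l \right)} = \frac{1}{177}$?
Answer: $\frac{37}{59} \approx 0.62712$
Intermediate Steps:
$h{\left(a,l \right)} = \frac{1}{177}$
$h{\left(-77,-32 \right)} 111 = \frac{1}{177} \cdot 111 = \frac{37}{59}$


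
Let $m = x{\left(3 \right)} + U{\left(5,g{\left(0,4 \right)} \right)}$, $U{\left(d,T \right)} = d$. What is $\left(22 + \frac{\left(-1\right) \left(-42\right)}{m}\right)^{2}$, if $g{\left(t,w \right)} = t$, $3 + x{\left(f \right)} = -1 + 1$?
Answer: $1849$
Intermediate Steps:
$x{\left(f \right)} = -3$ ($x{\left(f \right)} = -3 + \left(-1 + 1\right) = -3 + 0 = -3$)
$m = 2$ ($m = -3 + 5 = 2$)
$\left(22 + \frac{\left(-1\right) \left(-42\right)}{m}\right)^{2} = \left(22 + \frac{\left(-1\right) \left(-42\right)}{2}\right)^{2} = \left(22 + 42 \cdot \frac{1}{2}\right)^{2} = \left(22 + 21\right)^{2} = 43^{2} = 1849$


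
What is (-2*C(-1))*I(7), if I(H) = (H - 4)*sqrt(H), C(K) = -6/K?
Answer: -36*sqrt(7) ≈ -95.247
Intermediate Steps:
I(H) = sqrt(H)*(-4 + H) (I(H) = (-4 + H)*sqrt(H) = sqrt(H)*(-4 + H))
(-2*C(-1))*I(7) = (-(-12)/(-1))*(sqrt(7)*(-4 + 7)) = (-(-12)*(-1))*(sqrt(7)*3) = (-2*6)*(3*sqrt(7)) = -36*sqrt(7)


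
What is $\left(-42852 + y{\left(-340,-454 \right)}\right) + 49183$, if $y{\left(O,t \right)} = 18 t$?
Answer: $-1841$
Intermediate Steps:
$\left(-42852 + y{\left(-340,-454 \right)}\right) + 49183 = \left(-42852 + 18 \left(-454\right)\right) + 49183 = \left(-42852 - 8172\right) + 49183 = -51024 + 49183 = -1841$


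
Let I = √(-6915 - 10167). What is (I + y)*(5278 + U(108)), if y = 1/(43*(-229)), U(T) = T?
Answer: -5386/9847 + 16158*I*√1898 ≈ -0.54697 + 7.0394e+5*I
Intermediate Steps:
I = 3*I*√1898 (I = √(-17082) = 3*I*√1898 ≈ 130.7*I)
y = -1/9847 (y = 1/(-9847) = -1/9847 ≈ -0.00010155)
(I + y)*(5278 + U(108)) = (3*I*√1898 - 1/9847)*(5278 + 108) = (-1/9847 + 3*I*√1898)*5386 = -5386/9847 + 16158*I*√1898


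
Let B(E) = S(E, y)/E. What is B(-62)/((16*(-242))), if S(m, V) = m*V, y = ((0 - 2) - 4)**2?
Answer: -9/968 ≈ -0.0092975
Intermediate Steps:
y = 36 (y = (-2 - 4)**2 = (-6)**2 = 36)
S(m, V) = V*m
B(E) = 36 (B(E) = (36*E)/E = 36)
B(-62)/((16*(-242))) = 36/((16*(-242))) = 36/(-3872) = 36*(-1/3872) = -9/968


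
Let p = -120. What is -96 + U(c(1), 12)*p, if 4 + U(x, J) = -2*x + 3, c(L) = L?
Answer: 264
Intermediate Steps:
U(x, J) = -1 - 2*x (U(x, J) = -4 + (-2*x + 3) = -4 + (3 - 2*x) = -1 - 2*x)
-96 + U(c(1), 12)*p = -96 + (-1 - 2*1)*(-120) = -96 + (-1 - 2)*(-120) = -96 - 3*(-120) = -96 + 360 = 264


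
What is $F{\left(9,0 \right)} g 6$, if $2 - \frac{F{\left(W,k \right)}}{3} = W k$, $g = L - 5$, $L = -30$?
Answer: $-1260$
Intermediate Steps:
$g = -35$ ($g = -30 - 5 = -35$)
$F{\left(W,k \right)} = 6 - 3 W k$
$F{\left(9,0 \right)} g 6 = \left(6 - 27 \cdot 0\right) \left(-35\right) 6 = \left(6 + 0\right) \left(-35\right) 6 = 6 \left(-35\right) 6 = \left(-210\right) 6 = -1260$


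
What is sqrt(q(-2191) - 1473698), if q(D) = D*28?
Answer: I*sqrt(1535046) ≈ 1239.0*I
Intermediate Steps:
q(D) = 28*D
sqrt(q(-2191) - 1473698) = sqrt(28*(-2191) - 1473698) = sqrt(-61348 - 1473698) = sqrt(-1535046) = I*sqrt(1535046)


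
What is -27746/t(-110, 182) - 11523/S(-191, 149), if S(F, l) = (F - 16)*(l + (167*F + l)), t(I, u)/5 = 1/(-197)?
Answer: 518156798879/473985 ≈ 1.0932e+6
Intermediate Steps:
t(I, u) = -5/197 (t(I, u) = 5/(-197) = 5*(-1/197) = -5/197)
S(F, l) = (-16 + F)*(2*l + 167*F) (S(F, l) = (-16 + F)*(l + (l + 167*F)) = (-16 + F)*(2*l + 167*F))
-27746/t(-110, 182) - 11523/S(-191, 149) = -27746/(-5/197) - 11523/(-2672*(-191) - 32*149 + 167*(-191)**2 + 2*(-191)*149) = -27746*(-197/5) - 11523/(510352 - 4768 + 167*36481 - 56918) = 5465962/5 - 11523/(510352 - 4768 + 6092327 - 56918) = 5465962/5 - 11523/6540993 = 5465962/5 - 11523*1/6540993 = 5465962/5 - 167/94797 = 518156798879/473985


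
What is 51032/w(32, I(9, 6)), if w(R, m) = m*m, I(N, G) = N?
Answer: 51032/81 ≈ 630.02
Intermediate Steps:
w(R, m) = m**2
51032/w(32, I(9, 6)) = 51032/(9**2) = 51032/81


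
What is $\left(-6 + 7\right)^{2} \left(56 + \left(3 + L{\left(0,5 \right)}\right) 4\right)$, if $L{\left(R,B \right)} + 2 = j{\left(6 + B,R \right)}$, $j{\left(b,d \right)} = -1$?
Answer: $56$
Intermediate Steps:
$L{\left(R,B \right)} = -3$ ($L{\left(R,B \right)} = -2 - 1 = -3$)
$\left(-6 + 7\right)^{2} \left(56 + \left(3 + L{\left(0,5 \right)}\right) 4\right) = \left(-6 + 7\right)^{2} \left(56 + \left(3 - 3\right) 4\right) = 1^{2} \left(56 + 0 \cdot 4\right) = 1 \left(56 + 0\right) = 1 \cdot 56 = 56$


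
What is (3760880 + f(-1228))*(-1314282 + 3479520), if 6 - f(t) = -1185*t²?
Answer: 3877339161608388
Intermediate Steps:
f(t) = 6 + 1185*t² (f(t) = 6 - (-1185)*t² = 6 + 1185*t²)
(3760880 + f(-1228))*(-1314282 + 3479520) = (3760880 + (6 + 1185*(-1228)²))*(-1314282 + 3479520) = (3760880 + (6 + 1185*1507984))*2165238 = (3760880 + (6 + 1786961040))*2165238 = (3760880 + 1786961046)*2165238 = 1790721926*2165238 = 3877339161608388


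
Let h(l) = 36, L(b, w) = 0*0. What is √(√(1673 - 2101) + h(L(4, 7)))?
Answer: √(36 + 2*I*√107) ≈ 6.2258 + 1.6615*I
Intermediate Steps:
L(b, w) = 0
√(√(1673 - 2101) + h(L(4, 7))) = √(√(1673 - 2101) + 36) = √(√(-428) + 36) = √(2*I*√107 + 36) = √(36 + 2*I*√107)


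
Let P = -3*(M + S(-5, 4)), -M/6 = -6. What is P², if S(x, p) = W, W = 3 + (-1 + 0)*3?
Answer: 11664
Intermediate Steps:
M = 36 (M = -6*(-6) = 36)
W = 0 (W = 3 - 1*3 = 3 - 3 = 0)
S(x, p) = 0
P = -108 (P = -3*(36 + 0) = -3*36 = -108)
P² = (-108)² = 11664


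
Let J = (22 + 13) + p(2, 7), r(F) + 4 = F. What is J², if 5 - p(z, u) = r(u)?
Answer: 1369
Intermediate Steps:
r(F) = -4 + F
p(z, u) = 9 - u (p(z, u) = 5 - (-4 + u) = 5 + (4 - u) = 9 - u)
J = 37 (J = (22 + 13) + (9 - 1*7) = 35 + (9 - 7) = 35 + 2 = 37)
J² = 37² = 1369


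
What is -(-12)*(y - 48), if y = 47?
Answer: -12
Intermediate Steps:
-(-12)*(y - 48) = -(-12)*(47 - 48) = -(-12)*(-1) = -1*12 = -12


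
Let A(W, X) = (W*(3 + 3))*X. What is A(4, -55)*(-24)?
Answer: 31680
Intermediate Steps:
A(W, X) = 6*W*X (A(W, X) = (W*6)*X = (6*W)*X = 6*W*X)
A(4, -55)*(-24) = (6*4*(-55))*(-24) = -1320*(-24) = 31680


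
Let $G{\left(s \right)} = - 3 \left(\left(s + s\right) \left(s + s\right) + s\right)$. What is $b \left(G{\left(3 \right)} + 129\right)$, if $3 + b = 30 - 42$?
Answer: $-180$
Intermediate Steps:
$b = -15$ ($b = -3 + \left(30 - 42\right) = -3 - 12 = -15$)
$G{\left(s \right)} = - 12 s^{2} - 3 s$ ($G{\left(s \right)} = - 3 \left(2 s 2 s + s\right) = - 3 \left(4 s^{2} + s\right) = - 3 \left(s + 4 s^{2}\right) = - 12 s^{2} - 3 s$)
$b \left(G{\left(3 \right)} + 129\right) = - 15 \left(\left(-3\right) 3 \left(1 + 4 \cdot 3\right) + 129\right) = - 15 \left(\left(-3\right) 3 \left(1 + 12\right) + 129\right) = - 15 \left(\left(-3\right) 3 \cdot 13 + 129\right) = - 15 \left(-117 + 129\right) = \left(-15\right) 12 = -180$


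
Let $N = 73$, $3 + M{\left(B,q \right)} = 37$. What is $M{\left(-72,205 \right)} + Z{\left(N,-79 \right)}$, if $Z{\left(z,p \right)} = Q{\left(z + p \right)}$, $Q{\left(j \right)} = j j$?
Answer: $70$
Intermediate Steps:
$M{\left(B,q \right)} = 34$ ($M{\left(B,q \right)} = -3 + 37 = 34$)
$Q{\left(j \right)} = j^{2}$
$Z{\left(z,p \right)} = \left(p + z\right)^{2}$ ($Z{\left(z,p \right)} = \left(z + p\right)^{2} = \left(p + z\right)^{2}$)
$M{\left(-72,205 \right)} + Z{\left(N,-79 \right)} = 34 + \left(-79 + 73\right)^{2} = 34 + \left(-6\right)^{2} = 34 + 36 = 70$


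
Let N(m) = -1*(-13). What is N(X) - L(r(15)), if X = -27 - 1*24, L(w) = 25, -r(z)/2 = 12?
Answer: -12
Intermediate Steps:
r(z) = -24 (r(z) = -2*12 = -24)
X = -51 (X = -27 - 24 = -51)
N(m) = 13
N(X) - L(r(15)) = 13 - 1*25 = 13 - 25 = -12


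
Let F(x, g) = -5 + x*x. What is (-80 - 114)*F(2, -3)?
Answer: 194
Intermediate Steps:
F(x, g) = -5 + x**2
(-80 - 114)*F(2, -3) = (-80 - 114)*(-5 + 2**2) = -194*(-5 + 4) = -194*(-1) = 194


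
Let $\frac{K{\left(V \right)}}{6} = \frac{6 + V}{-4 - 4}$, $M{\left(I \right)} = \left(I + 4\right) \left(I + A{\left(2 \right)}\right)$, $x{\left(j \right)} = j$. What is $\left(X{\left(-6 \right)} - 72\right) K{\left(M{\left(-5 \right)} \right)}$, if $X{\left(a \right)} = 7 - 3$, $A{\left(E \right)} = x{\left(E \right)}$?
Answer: $459$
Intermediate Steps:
$A{\left(E \right)} = E$
$M{\left(I \right)} = \left(2 + I\right) \left(4 + I\right)$ ($M{\left(I \right)} = \left(I + 4\right) \left(I + 2\right) = \left(4 + I\right) \left(2 + I\right) = \left(2 + I\right) \left(4 + I\right)$)
$K{\left(V \right)} = - \frac{9}{2} - \frac{3 V}{4}$ ($K{\left(V \right)} = 6 \frac{6 + V}{-4 - 4} = 6 \frac{6 + V}{-8} = 6 \left(6 + V\right) \left(- \frac{1}{8}\right) = 6 \left(- \frac{3}{4} - \frac{V}{8}\right) = - \frac{9}{2} - \frac{3 V}{4}$)
$X{\left(a \right)} = 4$ ($X{\left(a \right)} = 7 - 3 = 4$)
$\left(X{\left(-6 \right)} - 72\right) K{\left(M{\left(-5 \right)} \right)} = \left(4 - 72\right) \left(- \frac{9}{2} - \frac{3 \left(8 + \left(-5\right)^{2} + 6 \left(-5\right)\right)}{4}\right) = - 68 \left(- \frac{9}{2} - \frac{3 \left(8 + 25 - 30\right)}{4}\right) = - 68 \left(- \frac{9}{2} - \frac{9}{4}\right) = \left(-68\right) \left(- \frac{27}{4}\right) = 459$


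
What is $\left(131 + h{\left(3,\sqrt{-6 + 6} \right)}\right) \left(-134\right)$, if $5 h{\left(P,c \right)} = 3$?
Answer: $- \frac{88172}{5} \approx -17634.0$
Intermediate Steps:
$h{\left(P,c \right)} = \frac{3}{5}$ ($h{\left(P,c \right)} = \frac{1}{5} \cdot 3 = \frac{3}{5}$)
$\left(131 + h{\left(3,\sqrt{-6 + 6} \right)}\right) \left(-134\right) = \left(131 + \frac{3}{5}\right) \left(-134\right) = \frac{658}{5} \left(-134\right) = - \frac{88172}{5}$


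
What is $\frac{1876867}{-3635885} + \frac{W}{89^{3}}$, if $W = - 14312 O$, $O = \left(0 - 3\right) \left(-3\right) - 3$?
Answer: $- \frac{1635353768843}{2563186212565} \approx -0.63802$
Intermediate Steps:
$O = 6$ ($O = \left(-3\right) \left(-3\right) - 3 = 9 - 3 = 6$)
$W = -85872$ ($W = \left(-14312\right) 6 = -85872$)
$\frac{1876867}{-3635885} + \frac{W}{89^{3}} = \frac{1876867}{-3635885} - \frac{85872}{89^{3}} = 1876867 \left(- \frac{1}{3635885}\right) - \frac{85872}{704969} = - \frac{1876867}{3635885} - \frac{85872}{704969} = - \frac{1635353768843}{2563186212565}$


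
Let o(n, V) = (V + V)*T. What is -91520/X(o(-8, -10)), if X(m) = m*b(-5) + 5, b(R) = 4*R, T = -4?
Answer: 1664/29 ≈ 57.379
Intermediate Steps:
o(n, V) = -8*V (o(n, V) = (V + V)*(-4) = (2*V)*(-4) = -8*V)
X(m) = 5 - 20*m (X(m) = m*(4*(-5)) + 5 = m*(-20) + 5 = -20*m + 5 = 5 - 20*m)
-91520/X(o(-8, -10)) = -91520/(5 - (-160)*(-10)) = -91520/(5 - 20*80) = -91520/(5 - 1600) = -91520/(-1595) = -91520*(-1/1595) = 1664/29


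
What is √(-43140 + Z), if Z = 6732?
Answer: 2*I*√9102 ≈ 190.81*I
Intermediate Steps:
√(-43140 + Z) = √(-43140 + 6732) = √(-36408) = 2*I*√9102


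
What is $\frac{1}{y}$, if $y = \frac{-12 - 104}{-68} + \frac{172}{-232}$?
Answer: $\frac{986}{951} \approx 1.0368$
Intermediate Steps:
$y = \frac{951}{986}$ ($y = \left(-12 - 104\right) \left(- \frac{1}{68}\right) + 172 \left(- \frac{1}{232}\right) = \left(-116\right) \left(- \frac{1}{68}\right) - \frac{43}{58} = \frac{29}{17} - \frac{43}{58} = \frac{951}{986} \approx 0.9645$)
$\frac{1}{y} = \frac{1}{\frac{951}{986}} = \frac{986}{951}$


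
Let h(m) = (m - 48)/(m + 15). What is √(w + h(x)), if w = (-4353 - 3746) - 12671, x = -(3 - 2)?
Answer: I*√83094/2 ≈ 144.13*I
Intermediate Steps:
x = -1 (x = -1*1 = -1)
h(m) = (-48 + m)/(15 + m)
w = -20770 (w = -8099 - 12671 = -20770)
√(w + h(x)) = √(-20770 + (-48 - 1)/(15 - 1)) = √(-20770 - 49/14) = √(-20770 + (1/14)*(-49)) = √(-20770 - 7/2) = √(-41547/2) = I*√83094/2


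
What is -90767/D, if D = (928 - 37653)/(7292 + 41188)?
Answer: 880076832/7345 ≈ 1.1982e+5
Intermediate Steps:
D = -7345/9696 (D = -36725/48480 = -36725*1/48480 = -7345/9696 ≈ -0.75753)
-90767/D = -90767/(-7345/9696) = -90767*(-9696/7345) = 880076832/7345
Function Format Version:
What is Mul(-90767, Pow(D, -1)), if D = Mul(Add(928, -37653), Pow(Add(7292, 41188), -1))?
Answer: Rational(880076832, 7345) ≈ 1.1982e+5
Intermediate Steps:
D = Rational(-7345, 9696) (D = Mul(-36725, Pow(48480, -1)) = Mul(-36725, Rational(1, 48480)) = Rational(-7345, 9696) ≈ -0.75753)
Mul(-90767, Pow(D, -1)) = Mul(-90767, Pow(Rational(-7345, 9696), -1)) = Mul(-90767, Rational(-9696, 7345)) = Rational(880076832, 7345)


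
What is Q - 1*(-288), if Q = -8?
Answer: 280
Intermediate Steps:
Q - 1*(-288) = -8 - 1*(-288) = -8 + 288 = 280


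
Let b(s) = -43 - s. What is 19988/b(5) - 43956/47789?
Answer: -239329105/573468 ≈ -417.34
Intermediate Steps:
19988/b(5) - 43956/47789 = 19988/(-43 - 1*5) - 43956/47789 = 19988/(-43 - 5) - 43956*1/47789 = 19988/(-48) - 43956/47789 = 19988*(-1/48) - 43956/47789 = -4997/12 - 43956/47789 = -239329105/573468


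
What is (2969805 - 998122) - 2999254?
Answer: -1027571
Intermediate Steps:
(2969805 - 998122) - 2999254 = 1971683 - 2999254 = -1027571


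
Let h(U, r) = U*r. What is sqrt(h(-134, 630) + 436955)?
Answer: sqrt(352535) ≈ 593.75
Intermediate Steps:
sqrt(h(-134, 630) + 436955) = sqrt(-134*630 + 436955) = sqrt(-84420 + 436955) = sqrt(352535)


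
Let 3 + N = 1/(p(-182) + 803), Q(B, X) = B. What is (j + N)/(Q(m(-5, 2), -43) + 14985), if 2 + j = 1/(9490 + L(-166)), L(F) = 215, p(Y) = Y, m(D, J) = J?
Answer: -10041233/30107908845 ≈ -0.00033351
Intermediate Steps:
N = -1862/621 (N = -3 + 1/(-182 + 803) = -3 + 1/621 = -1862/621 ≈ -2.9984)
j = -19409/9705 (j = -2 + 1/(9490 + 215) = -2 + 1/9705 = -19409/9705 ≈ -1.9999)
(j + N)/(Q(m(-5, 2), -43) + 14985) = (-19409/9705 - 1862/621)/(2 + 14985) = -10041233/2008935/14987 = -10041233/2008935*1/14987 = -10041233/30107908845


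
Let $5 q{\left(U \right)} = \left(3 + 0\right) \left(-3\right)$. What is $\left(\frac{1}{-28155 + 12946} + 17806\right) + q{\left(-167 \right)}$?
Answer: $\frac{1353920384}{76045} \approx 17804.0$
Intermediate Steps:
$q{\left(U \right)} = - \frac{9}{5}$ ($q{\left(U \right)} = \frac{\left(3 + 0\right) \left(-3\right)}{5} = \frac{3 \left(-3\right)}{5} = \frac{1}{5} \left(-9\right) = - \frac{9}{5}$)
$\left(\frac{1}{-28155 + 12946} + 17806\right) + q{\left(-167 \right)} = \left(\frac{1}{-28155 + 12946} + 17806\right) - \frac{9}{5} = \left(\frac{1}{-15209} + 17806\right) - \frac{9}{5} = \left(- \frac{1}{15209} + 17806\right) - \frac{9}{5} = \frac{270811453}{15209} - \frac{9}{5} = \frac{1353920384}{76045}$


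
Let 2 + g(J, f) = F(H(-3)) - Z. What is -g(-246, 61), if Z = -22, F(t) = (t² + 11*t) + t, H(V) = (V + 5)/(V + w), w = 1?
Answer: -9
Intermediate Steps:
H(V) = (5 + V)/(1 + V) (H(V) = (V + 5)/(V + 1) = (5 + V)/(1 + V))
F(t) = t² + 12*t
g(J, f) = 9 (g(J, f) = -2 + (((5 - 3)/(1 - 3))*(12 + (5 - 3)/(1 - 3)) - 1*(-22)) = -2 + ((2/(-2))*(12 + 2/(-2)) + 22) = -2 + ((-½*2)*(12 - ½*2) + 22) = -2 + (-(12 - 1) + 22) = -2 + (-1*11 + 22) = -2 + (-11 + 22) = -2 + 11 = 9)
-g(-246, 61) = -1*9 = -9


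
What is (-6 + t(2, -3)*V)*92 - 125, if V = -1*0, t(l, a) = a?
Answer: -677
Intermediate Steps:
V = 0
(-6 + t(2, -3)*V)*92 - 125 = (-6 - 3*0)*92 - 125 = (-6 + 0)*92 - 125 = -6*92 - 125 = -552 - 125 = -677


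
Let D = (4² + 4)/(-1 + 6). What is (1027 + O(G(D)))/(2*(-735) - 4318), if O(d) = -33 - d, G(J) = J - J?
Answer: -497/2894 ≈ -0.17173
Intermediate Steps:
D = 4 (D = (16 + 4)/5 = 20*(⅕) = 4)
G(J) = 0
(1027 + O(G(D)))/(2*(-735) - 4318) = (1027 + (-33 - 1*0))/(2*(-735) - 4318) = (1027 + (-33 + 0))/(-1470 - 4318) = (1027 - 33)/(-5788) = 994*(-1/5788) = -497/2894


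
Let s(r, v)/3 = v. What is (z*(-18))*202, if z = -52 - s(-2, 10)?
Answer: 298152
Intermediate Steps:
s(r, v) = 3*v
z = -82 (z = -52 - 3*10 = -52 - 1*30 = -52 - 30 = -82)
(z*(-18))*202 = -82*(-18)*202 = 1476*202 = 298152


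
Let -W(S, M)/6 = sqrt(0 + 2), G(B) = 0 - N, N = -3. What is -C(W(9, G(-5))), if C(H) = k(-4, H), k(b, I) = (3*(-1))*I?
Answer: -18*sqrt(2) ≈ -25.456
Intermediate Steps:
G(B) = 3 (G(B) = 0 - 1*(-3) = 0 + 3 = 3)
W(S, M) = -6*sqrt(2) (W(S, M) = -6*sqrt(0 + 2) = -6*sqrt(2))
k(b, I) = -3*I
C(H) = -3*H
-C(W(9, G(-5))) = -(-3)*(-6*sqrt(2)) = -18*sqrt(2)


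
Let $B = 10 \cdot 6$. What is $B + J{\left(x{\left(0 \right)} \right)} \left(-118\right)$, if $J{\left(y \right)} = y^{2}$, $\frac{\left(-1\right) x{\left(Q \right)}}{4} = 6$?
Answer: $-67908$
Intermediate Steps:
$x{\left(Q \right)} = -24$ ($x{\left(Q \right)} = \left(-4\right) 6 = -24$)
$B = 60$
$B + J{\left(x{\left(0 \right)} \right)} \left(-118\right) = 60 + \left(-24\right)^{2} \left(-118\right) = 60 + 576 \left(-118\right) = 60 - 67968 = -67908$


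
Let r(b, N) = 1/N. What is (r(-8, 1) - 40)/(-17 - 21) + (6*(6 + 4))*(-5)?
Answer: -11361/38 ≈ -298.97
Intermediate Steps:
(r(-8, 1) - 40)/(-17 - 21) + (6*(6 + 4))*(-5) = (1/1 - 40)/(-17 - 21) + (6*(6 + 4))*(-5) = (1 - 40)/(-38) + (6*10)*(-5) = -39*(-1/38) + 60*(-5) = 39/38 - 300 = -11361/38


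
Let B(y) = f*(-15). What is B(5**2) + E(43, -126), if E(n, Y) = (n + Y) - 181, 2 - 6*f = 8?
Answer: -249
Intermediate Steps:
f = -1 (f = 1/3 - 1/6*8 = 1/3 - 4/3 = -1)
E(n, Y) = -181 + Y + n (E(n, Y) = (Y + n) - 181 = -181 + Y + n)
B(y) = 15 (B(y) = -1*(-15) = 15)
B(5**2) + E(43, -126) = 15 + (-181 - 126 + 43) = 15 - 264 = -249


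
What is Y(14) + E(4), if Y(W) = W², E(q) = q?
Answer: 200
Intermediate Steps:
Y(14) + E(4) = 14² + 4 = 196 + 4 = 200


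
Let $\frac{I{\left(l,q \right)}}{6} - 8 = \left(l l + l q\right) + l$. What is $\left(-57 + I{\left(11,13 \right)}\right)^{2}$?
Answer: $2692881$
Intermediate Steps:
$I{\left(l,q \right)} = 48 + 6 l + 6 l^{2} + 6 l q$ ($I{\left(l,q \right)} = 48 + 6 \left(\left(l l + l q\right) + l\right) = 48 + 6 \left(\left(l^{2} + l q\right) + l\right) = 48 + 6 \left(l + l^{2} + l q\right) = 48 + \left(6 l + 6 l^{2} + 6 l q\right) = 48 + 6 l + 6 l^{2} + 6 l q$)
$\left(-57 + I{\left(11,13 \right)}\right)^{2} = \left(-57 + \left(48 + 6 \cdot 11 + 6 \cdot 11^{2} + 6 \cdot 11 \cdot 13\right)\right)^{2} = \left(-57 + \left(48 + 66 + 6 \cdot 121 + 858\right)\right)^{2} = \left(-57 + \left(48 + 66 + 726 + 858\right)\right)^{2} = \left(-57 + 1698\right)^{2} = 1641^{2} = 2692881$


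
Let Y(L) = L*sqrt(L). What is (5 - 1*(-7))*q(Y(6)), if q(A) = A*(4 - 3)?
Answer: 72*sqrt(6) ≈ 176.36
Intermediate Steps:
Y(L) = L**(3/2)
q(A) = A (q(A) = A*1 = A)
(5 - 1*(-7))*q(Y(6)) = (5 - 1*(-7))*6**(3/2) = (5 + 7)*(6*sqrt(6)) = 12*(6*sqrt(6)) = 72*sqrt(6)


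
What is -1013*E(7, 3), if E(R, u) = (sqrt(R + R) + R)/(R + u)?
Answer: -7091/10 - 1013*sqrt(14)/10 ≈ -1088.1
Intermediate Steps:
E(R, u) = (R + sqrt(2)*sqrt(R))/(R + u) (E(R, u) = (sqrt(2*R) + R)/(R + u) = (sqrt(2)*sqrt(R) + R)/(R + u) = (R + sqrt(2)*sqrt(R))/(R + u))
-1013*E(7, 3) = -1013*(7 + sqrt(2)*sqrt(7))/(7 + 3) = -1013*(7 + sqrt(14))/10 = -1013*(7/10 + sqrt(14)/10) = -7091/10 - 1013*sqrt(14)/10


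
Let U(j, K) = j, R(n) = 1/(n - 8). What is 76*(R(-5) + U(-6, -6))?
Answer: -6004/13 ≈ -461.85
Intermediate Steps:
R(n) = 1/(-8 + n)
76*(R(-5) + U(-6, -6)) = 76*(1/(-8 - 5) - 6) = 76*(1/(-13) - 6) = 76*(-1/13 - 6) = 76*(-79/13) = -6004/13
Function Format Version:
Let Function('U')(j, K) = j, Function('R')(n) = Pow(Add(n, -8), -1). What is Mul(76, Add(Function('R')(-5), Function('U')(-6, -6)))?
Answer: Rational(-6004, 13) ≈ -461.85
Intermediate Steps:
Function('R')(n) = Pow(Add(-8, n), -1)
Mul(76, Add(Function('R')(-5), Function('U')(-6, -6))) = Mul(76, Add(Pow(Add(-8, -5), -1), -6)) = Mul(76, Add(Pow(-13, -1), -6)) = Mul(76, Add(Rational(-1, 13), -6)) = Mul(76, Rational(-79, 13)) = Rational(-6004, 13)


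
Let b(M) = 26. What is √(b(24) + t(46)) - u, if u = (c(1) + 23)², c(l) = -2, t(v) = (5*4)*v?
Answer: -441 + √946 ≈ -410.24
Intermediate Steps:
t(v) = 20*v
u = 441 (u = (-2 + 23)² = 21² = 441)
√(b(24) + t(46)) - u = √(26 + 20*46) - 1*441 = √(26 + 920) - 441 = √946 - 441 = -441 + √946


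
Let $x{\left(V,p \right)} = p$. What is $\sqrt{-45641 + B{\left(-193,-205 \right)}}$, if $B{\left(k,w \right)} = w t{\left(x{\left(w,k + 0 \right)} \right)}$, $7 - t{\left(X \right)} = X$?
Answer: $i \sqrt{86641} \approx 294.35 i$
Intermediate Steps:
$t{\left(X \right)} = 7 - X$
$B{\left(k,w \right)} = w \left(7 - k\right)$ ($B{\left(k,w \right)} = w \left(7 - \left(k + 0\right)\right) = w \left(7 - k\right)$)
$\sqrt{-45641 + B{\left(-193,-205 \right)}} = \sqrt{-45641 - 205 \left(7 - -193\right)} = \sqrt{-45641 - 205 \left(7 + 193\right)} = \sqrt{-45641 - 41000} = \sqrt{-86641} = i \sqrt{86641}$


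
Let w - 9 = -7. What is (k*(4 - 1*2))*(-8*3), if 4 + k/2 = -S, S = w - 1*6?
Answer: 0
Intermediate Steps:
w = 2 (w = 9 - 7 = 2)
S = -4 (S = 2 - 1*6 = 2 - 6 = -4)
k = 0 (k = -8 + 2*(-1*(-4)) = -8 + 2*4 = -8 + 8 = 0)
(k*(4 - 1*2))*(-8*3) = (0*(4 - 1*2))*(-8*3) = (0*(4 - 2))*(-24) = (0*2)*(-24) = 0*(-24) = 0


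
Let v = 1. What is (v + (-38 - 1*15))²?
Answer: 2704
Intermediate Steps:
(v + (-38 - 1*15))² = (1 + (-38 - 1*15))² = (1 + (-38 - 15))² = (1 - 53)² = (-52)² = 2704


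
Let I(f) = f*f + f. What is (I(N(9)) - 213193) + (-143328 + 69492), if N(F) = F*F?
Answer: -280387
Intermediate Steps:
N(F) = F**2
I(f) = f + f**2 (I(f) = f**2 + f = f + f**2)
(I(N(9)) - 213193) + (-143328 + 69492) = (9**2*(1 + 9**2) - 213193) + (-143328 + 69492) = (81*(1 + 81) - 213193) - 73836 = (81*82 - 213193) - 73836 = (6642 - 213193) - 73836 = -206551 - 73836 = -280387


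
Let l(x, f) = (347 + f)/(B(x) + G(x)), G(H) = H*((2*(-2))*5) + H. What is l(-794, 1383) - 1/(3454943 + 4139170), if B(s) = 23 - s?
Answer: 4379266529/40256393013 ≈ 0.10878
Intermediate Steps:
G(H) = -19*H (G(H) = H*(-4*5) + H = H*(-20) + H = -20*H + H = -19*H)
l(x, f) = (347 + f)/(23 - 20*x) (l(x, f) = (347 + f)/((23 - x) - 19*x) = (347 + f)/(23 - 20*x))
l(-794, 1383) - 1/(3454943 + 4139170) = (-347 - 1*1383)/(-23 + 20*(-794)) - 1/(3454943 + 4139170) = (-347 - 1383)/(-23 - 15880) - 1/7594113 = -1730/(-15903) - 1*1/7594113 = -1/15903*(-1730) - 1/7594113 = 1730/15903 - 1/7594113 = 4379266529/40256393013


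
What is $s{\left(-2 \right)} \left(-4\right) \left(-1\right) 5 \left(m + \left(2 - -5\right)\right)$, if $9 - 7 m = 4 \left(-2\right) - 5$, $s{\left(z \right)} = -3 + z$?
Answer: $- \frac{7100}{7} \approx -1014.3$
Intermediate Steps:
$m = \frac{22}{7}$ ($m = \frac{9}{7} - \frac{4 \left(-2\right) - 5}{7} = \frac{9}{7} - \frac{-8 - 5}{7} = \frac{9}{7} - - \frac{13}{7} = \frac{9}{7} + \frac{13}{7} = \frac{22}{7} \approx 3.1429$)
$s{\left(-2 \right)} \left(-4\right) \left(-1\right) 5 \left(m + \left(2 - -5\right)\right) = \left(-3 - 2\right) \left(-4\right) \left(-1\right) 5 \left(\frac{22}{7} + \left(2 - -5\right)\right) = \left(-5\right) \left(-4\right) \left(- 5 \left(\frac{22}{7} + \left(2 + 5\right)\right)\right) = 20 \left(- 5 \left(\frac{22}{7} + 7\right)\right) = 20 \left(\left(-5\right) \frac{71}{7}\right) = 20 \left(- \frac{355}{7}\right) = - \frac{7100}{7}$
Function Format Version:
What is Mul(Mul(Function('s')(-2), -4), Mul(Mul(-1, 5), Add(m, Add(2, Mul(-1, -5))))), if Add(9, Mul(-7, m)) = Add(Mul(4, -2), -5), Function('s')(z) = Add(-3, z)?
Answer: Rational(-7100, 7) ≈ -1014.3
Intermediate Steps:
m = Rational(22, 7) (m = Add(Rational(9, 7), Mul(Rational(-1, 7), Add(Mul(4, -2), -5))) = Add(Rational(9, 7), Mul(Rational(-1, 7), Add(-8, -5))) = Add(Rational(9, 7), Mul(Rational(-1, 7), -13)) = Add(Rational(9, 7), Rational(13, 7)) = Rational(22, 7) ≈ 3.1429)
Mul(Mul(Function('s')(-2), -4), Mul(Mul(-1, 5), Add(m, Add(2, Mul(-1, -5))))) = Mul(Mul(Add(-3, -2), -4), Mul(Mul(-1, 5), Add(Rational(22, 7), Add(2, Mul(-1, -5))))) = Mul(Mul(-5, -4), Mul(-5, Add(Rational(22, 7), Add(2, 5)))) = Mul(20, Mul(-5, Add(Rational(22, 7), 7))) = Mul(20, Mul(-5, Rational(71, 7))) = Mul(20, Rational(-355, 7)) = Rational(-7100, 7)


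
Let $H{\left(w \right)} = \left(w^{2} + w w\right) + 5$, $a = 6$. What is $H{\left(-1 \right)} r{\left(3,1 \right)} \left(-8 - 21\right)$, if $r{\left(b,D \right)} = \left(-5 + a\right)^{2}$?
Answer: $-203$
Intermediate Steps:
$r{\left(b,D \right)} = 1$ ($r{\left(b,D \right)} = \left(-5 + 6\right)^{2} = 1^{2} = 1$)
$H{\left(w \right)} = 5 + 2 w^{2}$ ($H{\left(w \right)} = \left(w^{2} + w^{2}\right) + 5 = 2 w^{2} + 5 = 5 + 2 w^{2}$)
$H{\left(-1 \right)} r{\left(3,1 \right)} \left(-8 - 21\right) = \left(5 + 2 \left(-1\right)^{2}\right) 1 \left(-8 - 21\right) = \left(5 + 2 \cdot 1\right) 1 \left(-8 - 21\right) = \left(5 + 2\right) 1 \left(-29\right) = 7 \cdot 1 \left(-29\right) = 7 \left(-29\right) = -203$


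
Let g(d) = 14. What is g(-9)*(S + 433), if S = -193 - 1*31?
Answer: 2926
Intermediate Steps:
S = -224 (S = -193 - 31 = -224)
g(-9)*(S + 433) = 14*(-224 + 433) = 14*209 = 2926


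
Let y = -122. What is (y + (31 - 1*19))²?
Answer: 12100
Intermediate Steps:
(y + (31 - 1*19))² = (-122 + (31 - 1*19))² = (-122 + (31 - 19))² = (-122 + 12)² = (-110)² = 12100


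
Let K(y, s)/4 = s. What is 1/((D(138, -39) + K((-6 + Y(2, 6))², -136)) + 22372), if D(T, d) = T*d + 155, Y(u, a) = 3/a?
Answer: 1/16601 ≈ 6.0237e-5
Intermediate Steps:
D(T, d) = 155 + T*d
K(y, s) = 4*s
1/((D(138, -39) + K((-6 + Y(2, 6))², -136)) + 22372) = 1/(((155 + 138*(-39)) + 4*(-136)) + 22372) = 1/(((155 - 5382) - 544) + 22372) = 1/((-5227 - 544) + 22372) = 1/(-5771 + 22372) = 1/16601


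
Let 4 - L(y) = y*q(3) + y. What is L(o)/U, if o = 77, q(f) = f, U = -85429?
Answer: 304/85429 ≈ 0.0035585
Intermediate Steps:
L(y) = 4 - 4*y (L(y) = 4 - (y*3 + y) = 4 - (3*y + y) = 4 - 4*y)
L(o)/U = (4 - 4*77)/(-85429) = (4 - 308)*(-1/85429) = -304*(-1/85429) = 304/85429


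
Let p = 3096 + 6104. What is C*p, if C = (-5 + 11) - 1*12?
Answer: -55200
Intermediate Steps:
p = 9200
C = -6 (C = 6 - 12 = -6)
C*p = -6*9200 = -55200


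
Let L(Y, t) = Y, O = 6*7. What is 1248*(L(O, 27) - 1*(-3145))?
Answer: 3977376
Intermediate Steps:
O = 42
1248*(L(O, 27) - 1*(-3145)) = 1248*(42 - 1*(-3145)) = 1248*(42 + 3145) = 1248*3187 = 3977376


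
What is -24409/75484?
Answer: -24409/75484 ≈ -0.32337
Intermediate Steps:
-24409/75484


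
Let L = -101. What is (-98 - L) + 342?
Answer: 345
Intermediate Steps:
(-98 - L) + 342 = (-98 - 1*(-101)) + 342 = (-98 + 101) + 342 = 3 + 342 = 345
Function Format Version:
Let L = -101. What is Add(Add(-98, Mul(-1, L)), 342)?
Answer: 345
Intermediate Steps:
Add(Add(-98, Mul(-1, L)), 342) = Add(Add(-98, Mul(-1, -101)), 342) = Add(Add(-98, 101), 342) = Add(3, 342) = 345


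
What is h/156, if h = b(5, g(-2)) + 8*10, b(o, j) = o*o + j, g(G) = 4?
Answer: 109/156 ≈ 0.69872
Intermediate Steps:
b(o, j) = j + o² (b(o, j) = o² + j = j + o²)
h = 109 (h = (4 + 5²) + 8*10 = (4 + 25) + 80 = 29 + 80 = 109)
h/156 = 109/156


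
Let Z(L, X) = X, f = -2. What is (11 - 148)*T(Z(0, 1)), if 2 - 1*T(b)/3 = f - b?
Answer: -2055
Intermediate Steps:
T(b) = 12 + 3*b (T(b) = 6 - 3*(-2 - b) = 6 + (6 + 3*b) = 12 + 3*b)
(11 - 148)*T(Z(0, 1)) = (11 - 148)*(12 + 3*1) = -137*(12 + 3) = -137*15 = -2055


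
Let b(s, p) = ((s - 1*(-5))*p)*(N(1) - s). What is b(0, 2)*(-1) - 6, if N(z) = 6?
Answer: -66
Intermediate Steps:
b(s, p) = p*(5 + s)*(6 - s) (b(s, p) = ((s - 1*(-5))*p)*(6 - s) = ((s + 5)*p)*(6 - s) = ((5 + s)*p)*(6 - s) = (p*(5 + s))*(6 - s) = p*(5 + s)*(6 - s))
b(0, 2)*(-1) - 6 = (2*(30 + 0 - 1*0²))*(-1) - 6 = (2*(30 + 0 - 1*0))*(-1) - 6 = (2*(30 + 0 + 0))*(-1) - 6 = (2*30)*(-1) - 6 = 60*(-1) - 6 = -60 - 6 = -66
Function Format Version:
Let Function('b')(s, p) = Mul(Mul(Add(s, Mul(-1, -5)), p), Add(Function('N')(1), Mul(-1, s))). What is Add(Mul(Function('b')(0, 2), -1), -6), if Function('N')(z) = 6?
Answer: -66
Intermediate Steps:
Function('b')(s, p) = Mul(p, Add(5, s), Add(6, Mul(-1, s))) (Function('b')(s, p) = Mul(Mul(Add(s, Mul(-1, -5)), p), Add(6, Mul(-1, s))) = Mul(Mul(Add(s, 5), p), Add(6, Mul(-1, s))) = Mul(Mul(Add(5, s), p), Add(6, Mul(-1, s))) = Mul(Mul(p, Add(5, s)), Add(6, Mul(-1, s))) = Mul(p, Add(5, s), Add(6, Mul(-1, s))))
Add(Mul(Function('b')(0, 2), -1), -6) = Add(Mul(Mul(2, Add(30, 0, Mul(-1, Pow(0, 2)))), -1), -6) = Add(Mul(Mul(2, Add(30, 0, Mul(-1, 0))), -1), -6) = Add(Mul(Mul(2, Add(30, 0, 0)), -1), -6) = Add(Mul(Mul(2, 30), -1), -6) = Add(Mul(60, -1), -6) = Add(-60, -6) = -66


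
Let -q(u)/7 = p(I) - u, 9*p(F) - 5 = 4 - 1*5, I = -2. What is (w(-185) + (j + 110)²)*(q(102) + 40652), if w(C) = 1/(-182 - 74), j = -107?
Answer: 428664299/1152 ≈ 3.7210e+5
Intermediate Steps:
p(F) = 4/9 (p(F) = 5/9 + (4 - 1*5)/9 = 5/9 + (4 - 5)/9 = 5/9 + (⅑)*(-1) = 5/9 - ⅑ = 4/9)
w(C) = -1/256 (w(C) = 1/(-256) = -1/256)
q(u) = -28/9 + 7*u (q(u) = -7*(4/9 - u) = -28/9 + 7*u)
(w(-185) + (j + 110)²)*(q(102) + 40652) = (-1/256 + (-107 + 110)²)*((-28/9 + 7*102) + 40652) = (-1/256 + 3²)*((-28/9 + 714) + 40652) = (-1/256 + 9)*(6398/9 + 40652) = (2303/256)*(372266/9) = 428664299/1152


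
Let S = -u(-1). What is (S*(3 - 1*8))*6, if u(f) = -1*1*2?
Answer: -60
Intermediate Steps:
u(f) = -2 (u(f) = -1*2 = -2)
S = 2 (S = -1*(-2) = 2)
(S*(3 - 1*8))*6 = (2*(3 - 1*8))*6 = (2*(3 - 8))*6 = (2*(-5))*6 = -10*6 = -60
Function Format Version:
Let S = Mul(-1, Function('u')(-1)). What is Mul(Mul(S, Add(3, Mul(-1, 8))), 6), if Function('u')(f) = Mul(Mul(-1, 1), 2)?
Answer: -60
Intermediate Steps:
Function('u')(f) = -2 (Function('u')(f) = Mul(-1, 2) = -2)
S = 2 (S = Mul(-1, -2) = 2)
Mul(Mul(S, Add(3, Mul(-1, 8))), 6) = Mul(Mul(2, Add(3, Mul(-1, 8))), 6) = Mul(Mul(2, Add(3, -8)), 6) = Mul(Mul(2, -5), 6) = Mul(-10, 6) = -60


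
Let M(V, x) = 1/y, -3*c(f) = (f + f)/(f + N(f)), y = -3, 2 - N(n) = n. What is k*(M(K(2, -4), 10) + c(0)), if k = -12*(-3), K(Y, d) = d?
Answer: -12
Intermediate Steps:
N(n) = 2 - n
c(f) = -f/3 (c(f) = -(f + f)/(3*(f + (2 - f))) = -2*f/(3*2) = -f/3)
k = 36
M(V, x) = -1/3 (M(V, x) = 1/(-3) = -1/3)
k*(M(K(2, -4), 10) + c(0)) = 36*(-1/3 - 1/3*0) = 36*(-1/3 + 0) = 36*(-1/3) = -12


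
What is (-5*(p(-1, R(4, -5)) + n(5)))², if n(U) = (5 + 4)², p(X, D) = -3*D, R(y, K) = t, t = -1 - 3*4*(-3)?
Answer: 14400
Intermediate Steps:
t = 35 (t = -1 - 12*(-3) = -1 + 36 = 35)
R(y, K) = 35
n(U) = 81 (n(U) = 9² = 81)
(-5*(p(-1, R(4, -5)) + n(5)))² = (-5*(-3*35 + 81))² = (-5*(-105 + 81))² = (-5*(-24))² = 120² = 14400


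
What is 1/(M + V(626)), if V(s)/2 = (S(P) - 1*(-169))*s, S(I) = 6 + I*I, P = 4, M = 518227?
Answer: 1/757359 ≈ 1.3204e-6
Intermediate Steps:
S(I) = 6 + I²
V(s) = 382*s (V(s) = 2*(((6 + 4²) - 1*(-169))*s) = 2*(((6 + 16) + 169)*s) = 2*((22 + 169)*s) = 2*(191*s) = 382*s)
1/(M + V(626)) = 1/(518227 + 382*626) = 1/(518227 + 239132) = 1/757359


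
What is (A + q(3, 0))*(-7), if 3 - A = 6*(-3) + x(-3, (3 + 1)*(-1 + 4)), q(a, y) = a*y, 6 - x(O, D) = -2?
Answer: -91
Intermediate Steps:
x(O, D) = 8 (x(O, D) = 6 - 1*(-2) = 6 + 2 = 8)
A = 13 (A = 3 - (6*(-3) + 8) = 3 - (-18 + 8) = 3 - 1*(-10) = 3 + 10 = 13)
(A + q(3, 0))*(-7) = (13 + 3*0)*(-7) = (13 + 0)*(-7) = 13*(-7) = -91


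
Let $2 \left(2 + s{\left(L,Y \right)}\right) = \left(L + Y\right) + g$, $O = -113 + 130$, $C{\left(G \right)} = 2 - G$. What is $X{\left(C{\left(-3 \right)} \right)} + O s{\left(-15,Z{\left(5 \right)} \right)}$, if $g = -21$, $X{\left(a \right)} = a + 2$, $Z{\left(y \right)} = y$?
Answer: $- \frac{581}{2} \approx -290.5$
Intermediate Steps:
$X{\left(a \right)} = 2 + a$
$O = 17$
$s{\left(L,Y \right)} = - \frac{25}{2} + \frac{L}{2} + \frac{Y}{2}$ ($s{\left(L,Y \right)} = -2 + \frac{\left(L + Y\right) - 21}{2} = -2 + \frac{-21 + L + Y}{2} = -2 + \left(- \frac{21}{2} + \frac{L}{2} + \frac{Y}{2}\right) = - \frac{25}{2} + \frac{L}{2} + \frac{Y}{2}$)
$X{\left(C{\left(-3 \right)} \right)} + O s{\left(-15,Z{\left(5 \right)} \right)} = \left(2 + \left(2 - -3\right)\right) + 17 \left(- \frac{25}{2} + \frac{1}{2} \left(-15\right) + \frac{1}{2} \cdot 5\right) = \left(2 + \left(2 + 3\right)\right) + 17 \left(- \frac{25}{2} - \frac{15}{2} + \frac{5}{2}\right) = \left(2 + 5\right) + 17 \left(- \frac{35}{2}\right) = 7 - \frac{595}{2} = - \frac{581}{2}$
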